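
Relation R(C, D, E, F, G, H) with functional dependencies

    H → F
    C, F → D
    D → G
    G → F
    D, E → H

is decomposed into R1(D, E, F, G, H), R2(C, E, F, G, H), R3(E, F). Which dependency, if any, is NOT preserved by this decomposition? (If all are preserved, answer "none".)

Check C, F → D: no single fragment contains all of {C, D, F}, and the restricted closure of {C, F} across the fragments never reaches {D}.
H → F is preserved.
D → G is preserved.
G → F is preserved.
D, E → H is preserved.

C, F → D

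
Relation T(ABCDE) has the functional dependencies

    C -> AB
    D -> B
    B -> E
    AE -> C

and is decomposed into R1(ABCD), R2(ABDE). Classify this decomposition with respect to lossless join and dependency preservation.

lossless and dependency-preserving

Lossless test: (ABD)⁺ = {ABCDE}, which contains all of one fragment — lossless.
Dependency preservation: AE → C is not contained in any single fragment, but the restricted closure of its left-hand side across the fragments still reaches the right-hand side; the remaining FDs each lie inside some fragment. All dependencies are preserved.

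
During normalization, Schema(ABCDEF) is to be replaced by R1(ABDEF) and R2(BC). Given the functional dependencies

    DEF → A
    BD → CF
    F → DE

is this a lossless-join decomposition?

No

Common attributes: R1 ∩ R2 = {B}.
No dependency enlarges {B}, so (B)⁺ = {B}.
The closure contains neither all of R1 = {ABDEF} nor all of R2 = {BC}, so the common attributes are not a superkey of either fragment. The join is lossy.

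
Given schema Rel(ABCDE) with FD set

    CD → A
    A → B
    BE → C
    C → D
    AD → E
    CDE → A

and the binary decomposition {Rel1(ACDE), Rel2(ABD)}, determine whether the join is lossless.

Common attributes: Rel1 ∩ Rel2 = {AD}.
Closure of {AD}: A → B applies, adding B; AD → E applies, adding E; BE → C applies, adding C. So (AD)⁺ = {ABCDE}.
This closure contains every attribute of Rel1, so Rel1 ∩ Rel2 → Rel1. The join is lossless.

Yes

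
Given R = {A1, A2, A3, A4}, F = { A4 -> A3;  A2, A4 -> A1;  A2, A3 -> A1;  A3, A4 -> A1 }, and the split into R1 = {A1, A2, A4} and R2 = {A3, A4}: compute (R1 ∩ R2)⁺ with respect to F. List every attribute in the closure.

R1 ∩ R2 = {A4}.
A4 → A3 applies, adding A3
A3, A4 → A1 applies, adding A1
Closure: {A1, A3, A4}.

A1, A3, A4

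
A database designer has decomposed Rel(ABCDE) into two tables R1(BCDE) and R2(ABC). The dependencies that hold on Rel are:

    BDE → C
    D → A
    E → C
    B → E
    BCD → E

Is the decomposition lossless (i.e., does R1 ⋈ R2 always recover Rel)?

Common attributes: R1 ∩ R2 = {BC}.
Closure of {BC}: B → E applies, adding E. So (BC)⁺ = {BCE}.
The closure contains neither all of R1 = {BCDE} nor all of R2 = {ABC}, so the common attributes are not a superkey of either fragment. The join is lossy.

No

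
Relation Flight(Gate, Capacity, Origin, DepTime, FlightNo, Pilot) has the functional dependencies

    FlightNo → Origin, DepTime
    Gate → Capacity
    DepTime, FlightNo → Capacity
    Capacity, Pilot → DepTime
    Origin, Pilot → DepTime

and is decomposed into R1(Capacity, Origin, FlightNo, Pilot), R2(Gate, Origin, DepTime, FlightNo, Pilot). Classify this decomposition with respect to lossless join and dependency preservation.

lossless but not dependency-preserving

Lossless test: (Origin, FlightNo, Pilot)⁺ = {Capacity, Origin, DepTime, FlightNo, Pilot}, which contains all of one fragment — lossless.
Dependency preservation: the restricted closure of {Gate} across the fragments never reaches {Capacity}, so Gate → Capacity cannot be enforced without a join — not preserved.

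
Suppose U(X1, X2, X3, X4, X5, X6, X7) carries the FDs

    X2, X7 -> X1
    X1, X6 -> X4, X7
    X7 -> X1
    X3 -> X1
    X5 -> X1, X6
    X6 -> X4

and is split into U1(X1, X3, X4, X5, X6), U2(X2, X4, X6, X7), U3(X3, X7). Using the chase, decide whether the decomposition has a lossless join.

No

Chase test. Columns are X1, X2, X3, X4, X5, X6, X7; row i has aⱼ where attribute j ∈ Ui, else bᵢⱼ.
Initial tableau (one row per fragment):
  row 1: a1 b12 a3 a4 a5 a6 b17
  row 2: b21 a2 b23 a4 b25 a6 a7
  row 3: b31 b32 a3 b34 b35 b36 a7
Rows 2 and 3 agree on X7; apply X7→X1 and equate their X1 entries.
Rows 1 and 3 agree on X3; apply X3→X1 and equate their X1 entries.
Rows 1 and 2 agree on X1, X6; apply X1, X6→X4, X7 and equate their X4, X7 entries.
No row becomes fully distinguished — the join is lossy.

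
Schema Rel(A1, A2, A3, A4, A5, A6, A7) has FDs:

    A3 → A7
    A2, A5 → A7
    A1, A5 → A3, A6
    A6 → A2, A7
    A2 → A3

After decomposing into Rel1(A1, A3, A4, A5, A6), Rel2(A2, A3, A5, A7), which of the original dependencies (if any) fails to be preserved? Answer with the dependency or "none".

A6 → A2, A7

Check A6 → A2, A7: no single fragment contains all of {A2, A6, A7}, and the restricted closure of {A6} across the fragments never reaches {A2, A7}.
A3 → A7 is preserved.
A2, A5 → A7 is preserved.
A1, A5 → A3, A6 is preserved.
A2 → A3 is preserved.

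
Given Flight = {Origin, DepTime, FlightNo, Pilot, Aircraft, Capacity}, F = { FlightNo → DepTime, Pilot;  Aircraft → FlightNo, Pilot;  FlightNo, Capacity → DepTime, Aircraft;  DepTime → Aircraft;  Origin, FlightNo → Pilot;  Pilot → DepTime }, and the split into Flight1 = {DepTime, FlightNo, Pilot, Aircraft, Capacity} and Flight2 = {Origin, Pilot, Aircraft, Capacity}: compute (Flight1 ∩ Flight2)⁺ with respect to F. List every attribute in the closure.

Flight1 ∩ Flight2 = {Pilot, Aircraft, Capacity}.
Aircraft → FlightNo, Pilot applies, adding FlightNo
FlightNo, Capacity → DepTime, Aircraft applies, adding DepTime
Closure: {DepTime, FlightNo, Pilot, Aircraft, Capacity}.

DepTime, FlightNo, Pilot, Aircraft, Capacity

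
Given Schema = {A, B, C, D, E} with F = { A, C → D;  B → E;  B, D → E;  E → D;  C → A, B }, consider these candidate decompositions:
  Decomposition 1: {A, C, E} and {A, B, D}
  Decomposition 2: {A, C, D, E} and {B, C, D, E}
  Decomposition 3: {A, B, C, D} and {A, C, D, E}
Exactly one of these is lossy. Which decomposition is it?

Decomposition 1: common = {A}, closure = {A} → lossy.
Decomposition 2: common = {C, D, E}, closure = {A, B, C, D, E} → lossless.
Decomposition 3: common = {A, C, D}, closure = {A, B, C, D, E} → lossless.

Decomposition 1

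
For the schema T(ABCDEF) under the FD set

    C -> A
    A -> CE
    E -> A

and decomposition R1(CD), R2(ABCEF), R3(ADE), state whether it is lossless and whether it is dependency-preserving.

Lossless test (chase): Rows 1 and 2 agree on C; apply C→A and equate their A entries. Rows 1 and 2 agree on A; apply A→CE and equate their CE entries. Rows 1 and 3 agree on A; apply A→CE and equate their CE entries. No row becomes fully distinguished — the join is lossy.
Dependency preservation: every FD's attributes lie within a single fragment, so each can be enforced locally — preserved.

lossy but dependency-preserving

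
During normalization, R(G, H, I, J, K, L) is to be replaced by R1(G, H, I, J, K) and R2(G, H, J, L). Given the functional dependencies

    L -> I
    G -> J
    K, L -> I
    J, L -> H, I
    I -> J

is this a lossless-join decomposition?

No

Common attributes: R1 ∩ R2 = {G, H, J}.
No dependency enlarges {G, H, J}, so (G, H, J)⁺ = {G, H, J}.
The closure contains neither all of R1 = {G, H, I, J, K} nor all of R2 = {G, H, J, L}, so the common attributes are not a superkey of either fragment. The join is lossy.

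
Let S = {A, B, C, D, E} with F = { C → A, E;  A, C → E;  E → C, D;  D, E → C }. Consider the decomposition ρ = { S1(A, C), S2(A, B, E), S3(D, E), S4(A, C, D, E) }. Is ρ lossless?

Chase test. Columns are A, B, C, D, E; row i has aⱼ where attribute j ∈ Si, else bᵢⱼ.
Initial tableau (one row per fragment):
  row 1: a1 b12 a3 b14 b15
  row 2: a1 a2 b23 b24 a5
  row 3: b31 b32 b33 a4 a5
  row 4: a1 b42 a3 a4 a5
Rows 1 and 4 agree on C; apply C→A, E and equate their A, E entries.
Rows 1 and 2 agree on E; apply E→C, D and equate their C, D entries.
Rows 1 and 3 agree on E; apply E→C, D and equate their C, D entries.
Rows 1 and 3 agree on C; apply C→A, E and equate their A, E entries.
Row 2 is now all distinguished symbols — the join is lossless.

Yes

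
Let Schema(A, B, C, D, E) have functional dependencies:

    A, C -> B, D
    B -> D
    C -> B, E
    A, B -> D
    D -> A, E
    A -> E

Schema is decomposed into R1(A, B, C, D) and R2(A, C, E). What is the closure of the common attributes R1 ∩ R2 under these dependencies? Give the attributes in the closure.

R1 ∩ R2 = {A, C}.
A, C → B, D applies, adding B, D
C → B, E applies, adding E
Closure: {A, B, C, D, E}.

A, B, C, D, E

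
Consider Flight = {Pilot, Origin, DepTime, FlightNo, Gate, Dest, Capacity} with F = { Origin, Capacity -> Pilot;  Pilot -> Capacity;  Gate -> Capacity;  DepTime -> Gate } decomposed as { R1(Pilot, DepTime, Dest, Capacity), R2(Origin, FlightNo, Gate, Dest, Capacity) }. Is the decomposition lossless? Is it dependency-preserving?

lossy and not dependency-preserving

Lossless test: (Dest, Capacity)⁺ = {Dest, Capacity}, which is a superkey of neither fragment — lossy.
Dependency preservation: the restricted closure of {Origin, Capacity} across the fragments never reaches {Pilot}, so Origin, Capacity → Pilot cannot be enforced without a join — not preserved.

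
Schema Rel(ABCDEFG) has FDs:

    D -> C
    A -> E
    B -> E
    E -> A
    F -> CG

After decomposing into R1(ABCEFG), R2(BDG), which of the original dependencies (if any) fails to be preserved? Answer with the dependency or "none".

Check D → C: no single fragment contains all of {CD}, and the restricted closure of {D} across the fragments never reaches {C}.
A → E is preserved.
B → E is preserved.
E → A is preserved.
F → CG is preserved.

D -> C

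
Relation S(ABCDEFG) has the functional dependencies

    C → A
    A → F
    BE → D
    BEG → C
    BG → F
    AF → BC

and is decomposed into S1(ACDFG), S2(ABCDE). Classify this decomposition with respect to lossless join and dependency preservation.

lossy and not dependency-preserving

Lossless test: (ACD)⁺ = {ABCDF}, which is a superkey of neither fragment — lossy.
Dependency preservation: the restricted closure of {BEG} across the fragments never reaches {C}, so BEG → C cannot be enforced without a join — not preserved.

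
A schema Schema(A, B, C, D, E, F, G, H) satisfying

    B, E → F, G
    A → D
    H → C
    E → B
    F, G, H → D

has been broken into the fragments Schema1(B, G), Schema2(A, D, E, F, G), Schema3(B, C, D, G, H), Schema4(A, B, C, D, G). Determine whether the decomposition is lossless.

No

Chase test. Columns are A, B, C, D, E, F, G, H; row i has aⱼ where attribute j ∈ Schemai, else bᵢⱼ.
Initial tableau (one row per fragment):
  row 1: b11 a2 b13 b14 b15 b16 a7 b18
  row 2: a1 b22 b23 a4 a5 a6 a7 b28
  row 3: b31 a2 a3 a4 b35 b36 a7 a8
  row 4: a1 a2 a3 a4 b45 b46 a7 b48
No row becomes fully distinguished — the join is lossy.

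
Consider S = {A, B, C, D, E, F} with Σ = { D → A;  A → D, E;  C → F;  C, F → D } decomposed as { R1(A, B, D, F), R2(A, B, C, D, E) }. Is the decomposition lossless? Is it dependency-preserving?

lossy and not dependency-preserving

Lossless test: (A, B, D)⁺ = {A, B, D, E}, which is a superkey of neither fragment — lossy.
Dependency preservation: the restricted closure of {C} across the fragments never reaches {F}, so C → F cannot be enforced without a join — not preserved.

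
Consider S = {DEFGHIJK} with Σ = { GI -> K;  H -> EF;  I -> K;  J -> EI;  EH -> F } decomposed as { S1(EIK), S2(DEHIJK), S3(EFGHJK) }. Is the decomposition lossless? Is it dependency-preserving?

Lossless test (chase): Rows 2 and 3 agree on H; apply H→EF and equate their EF entries. Rows 2 and 3 agree on J; apply J→EI and equate their EI entries. No row becomes fully distinguished — the join is lossy.
Dependency preservation: GI → K is not contained in any single fragment, but the restricted closure of its left-hand side across the fragments still reaches the right-hand side; the remaining FDs each lie inside some fragment. All dependencies are preserved.

lossy but dependency-preserving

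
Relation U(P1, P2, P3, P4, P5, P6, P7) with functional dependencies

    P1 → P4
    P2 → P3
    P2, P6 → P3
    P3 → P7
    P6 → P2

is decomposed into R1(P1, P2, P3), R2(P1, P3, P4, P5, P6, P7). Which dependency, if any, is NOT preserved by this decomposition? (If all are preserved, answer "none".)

Check P6 → P2: no single fragment contains all of {P2, P6}, and the restricted closure of {P6} across the fragments never reaches {P2}.
P1 → P4 is preserved.
P2 → P3 is preserved.
P2, P6 → P3 is preserved.
P3 → P7 is preserved.

P6 → P2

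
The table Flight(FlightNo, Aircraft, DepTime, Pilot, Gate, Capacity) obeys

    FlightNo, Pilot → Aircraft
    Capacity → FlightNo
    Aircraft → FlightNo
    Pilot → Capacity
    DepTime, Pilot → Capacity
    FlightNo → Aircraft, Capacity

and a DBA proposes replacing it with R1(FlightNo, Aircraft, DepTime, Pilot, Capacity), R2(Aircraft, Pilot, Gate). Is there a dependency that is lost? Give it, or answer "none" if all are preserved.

FlightNo, Pilot → Aircraft lies within R1.
Capacity → FlightNo lies within R1.
Aircraft → FlightNo lies within R1.
Pilot → Capacity lies within R1.
DepTime, Pilot → Capacity lies within R1.
FlightNo → Aircraft, Capacity lies within R1.
Every dependency is enforceable on the fragments, so the decomposition is dependency-preserving.

none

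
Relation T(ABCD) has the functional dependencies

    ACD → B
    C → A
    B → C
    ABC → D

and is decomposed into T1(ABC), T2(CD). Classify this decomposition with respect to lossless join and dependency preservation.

Lossless test: (C)⁺ = {AC}, which is a superkey of neither fragment — lossy.
Dependency preservation: the restricted closure of {ACD} across the fragments never reaches {B}, so ACD → B cannot be enforced without a join — not preserved.

lossy and not dependency-preserving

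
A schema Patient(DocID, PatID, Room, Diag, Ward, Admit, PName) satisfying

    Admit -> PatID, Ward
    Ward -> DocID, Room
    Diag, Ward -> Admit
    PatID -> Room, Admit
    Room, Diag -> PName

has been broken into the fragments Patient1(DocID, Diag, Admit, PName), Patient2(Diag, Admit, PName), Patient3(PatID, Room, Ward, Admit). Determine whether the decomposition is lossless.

Chase test. Columns are DocID, PatID, Room, Diag, Ward, Admit, PName; row i has aⱼ where attribute j ∈ Patienti, else bᵢⱼ.
Initial tableau (one row per fragment):
  row 1: a1 b12 b13 a4 b15 a6 a7
  row 2: b21 b22 b23 a4 b25 a6 a7
  row 3: b31 a2 a3 b34 a5 a6 b37
Rows 1 and 2 agree on Admit; apply Admit→PatID, Ward and equate their PatID, Ward entries.
Rows 1 and 3 agree on Admit; apply Admit→PatID, Ward and equate their PatID, Ward entries.
Rows 1 and 2 agree on Ward; apply Ward→DocID, Room and equate their DocID, Room entries.
Rows 1 and 3 agree on Ward; apply Ward→DocID, Room and equate their DocID, Room entries.
Row 1 is now all distinguished symbols — the join is lossless.

Yes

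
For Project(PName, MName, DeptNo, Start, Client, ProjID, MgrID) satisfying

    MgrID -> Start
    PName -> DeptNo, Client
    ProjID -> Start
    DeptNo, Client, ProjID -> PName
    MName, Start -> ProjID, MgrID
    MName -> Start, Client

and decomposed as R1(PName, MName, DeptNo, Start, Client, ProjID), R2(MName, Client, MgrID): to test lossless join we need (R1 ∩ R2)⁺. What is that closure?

R1 ∩ R2 = {MName, Client}.
MName → Start, Client applies, adding Start
MName, Start → ProjID, MgrID applies, adding ProjID, MgrID
Closure: {MName, Start, Client, ProjID, MgrID}.

MName, Start, Client, ProjID, MgrID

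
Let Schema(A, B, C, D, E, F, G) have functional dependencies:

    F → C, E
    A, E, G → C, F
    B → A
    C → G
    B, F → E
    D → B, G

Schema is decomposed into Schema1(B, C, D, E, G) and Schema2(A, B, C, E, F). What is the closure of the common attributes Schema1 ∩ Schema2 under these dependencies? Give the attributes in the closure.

A, B, C, E, F, G

Schema1 ∩ Schema2 = {B, C, E}.
B → A applies, adding A
C → G applies, adding G
A, E, G → C, F applies, adding F
Closure: {A, B, C, E, F, G}.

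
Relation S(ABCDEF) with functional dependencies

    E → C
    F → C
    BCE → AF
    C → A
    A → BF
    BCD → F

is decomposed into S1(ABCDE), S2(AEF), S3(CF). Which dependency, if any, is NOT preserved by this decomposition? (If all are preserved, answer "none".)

E → C lies within S1.
F → C lies within S3.
BCE → AF: restricted closure across fragments reaches AF.
C → A lies within S1.
A → BF: restricted closure across fragments reaches BF.
BCD → F: restricted closure across fragments reaches F.
Every dependency is enforceable on the fragments, so the decomposition is dependency-preserving.

none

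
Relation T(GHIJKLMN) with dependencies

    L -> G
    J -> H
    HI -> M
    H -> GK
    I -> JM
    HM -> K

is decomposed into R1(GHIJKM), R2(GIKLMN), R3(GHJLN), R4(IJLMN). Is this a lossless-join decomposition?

Yes

Chase test. Columns are GHIJKLMN; row i has aⱼ where attribute j ∈ Ri, else bᵢⱼ.
Initial tableau (one row per fragment):
  row 1: a1 a2 a3 a4 a5 b16 a7 b18
  row 2: a1 b22 a3 b24 a5 a6 a7 a8
  row 3: a1 a2 b33 a4 b35 a6 b37 a8
  row 4: b41 b42 a3 a4 b45 a6 a7 a8
Rows 2 and 4 agree on L; apply L→G and equate their G entries.
Rows 1 and 4 agree on J; apply J→H and equate their H entries.
Rows 1 and 3 agree on H; apply H→GK and equate their GK entries.
Rows 1 and 4 agree on H; apply H→GK and equate their GK entries.
Rows 1 and 2 agree on I; apply I→JM and equate their JM entries.
Rows 1 and 2 agree on J; apply J→H and equate their H entries.
Row 2 is now all distinguished symbols — the join is lossless.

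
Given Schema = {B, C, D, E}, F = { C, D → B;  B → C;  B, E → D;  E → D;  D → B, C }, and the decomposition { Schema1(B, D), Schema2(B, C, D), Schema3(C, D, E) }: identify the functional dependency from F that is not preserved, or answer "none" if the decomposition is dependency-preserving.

C, D → B lies within Schema2.
B → C lies within Schema2.
B, E → D: restricted closure across fragments reaches D.
E → D lies within Schema3.
D → B, C lies within Schema2.
Every dependency is enforceable on the fragments, so the decomposition is dependency-preserving.

none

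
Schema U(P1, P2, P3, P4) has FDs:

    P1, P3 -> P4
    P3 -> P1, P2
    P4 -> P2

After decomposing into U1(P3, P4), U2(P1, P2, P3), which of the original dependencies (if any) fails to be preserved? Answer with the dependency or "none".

P4 -> P2

Check P4 → P2: no single fragment contains all of {P2, P4}, and the restricted closure of {P4} across the fragments never reaches {P2}.
P1, P3 → P4 is preserved.
P3 → P1, P2 is preserved.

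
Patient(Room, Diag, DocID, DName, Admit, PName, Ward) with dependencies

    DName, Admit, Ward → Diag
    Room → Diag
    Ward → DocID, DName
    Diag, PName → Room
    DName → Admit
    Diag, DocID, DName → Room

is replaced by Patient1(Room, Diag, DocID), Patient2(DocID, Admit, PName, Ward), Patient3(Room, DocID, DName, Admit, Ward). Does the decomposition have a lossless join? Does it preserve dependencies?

lossless but not dependency-preserving

Lossless test (chase): Rows 1 and 3 agree on Room; apply Room→Diag and equate their Diag entries. Rows 2 and 3 agree on Ward; apply Ward→DocID, DName and equate their DocID, DName entries. Rows 2 and 3 agree on DName, Admit, Ward; apply DName, Admit, Ward→Diag and equate their Diag entries. Rows 2 and 3 agree on Diag, DocID, DName; apply Diag, DocID, DName→Room and equate their Room entries. Row 2 is now all distinguished symbols — the join is lossless.
Dependency preservation: the restricted closure of {Diag, PName} across the fragments never reaches {Room}, so Diag, PName → Room cannot be enforced without a join — not preserved.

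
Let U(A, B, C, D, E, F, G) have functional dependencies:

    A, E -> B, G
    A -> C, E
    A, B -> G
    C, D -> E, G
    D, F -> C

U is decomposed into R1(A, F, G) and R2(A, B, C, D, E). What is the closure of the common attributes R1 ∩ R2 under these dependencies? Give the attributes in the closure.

A, B, C, E, G

R1 ∩ R2 = {A}.
A → C, E applies, adding C, E
A, E → B, G applies, adding B, G
Closure: {A, B, C, E, G}.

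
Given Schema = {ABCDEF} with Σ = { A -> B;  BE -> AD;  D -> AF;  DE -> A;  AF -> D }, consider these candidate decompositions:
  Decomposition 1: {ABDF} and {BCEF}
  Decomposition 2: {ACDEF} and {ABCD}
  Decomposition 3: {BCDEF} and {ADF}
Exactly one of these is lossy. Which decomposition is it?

Decomposition 1

Decomposition 1: common = {BF}, closure = {BF} → lossy.
Decomposition 2: common = {ACD}, closure = {ABCDF} → lossless.
Decomposition 3: common = {DF}, closure = {ABDF} → lossless.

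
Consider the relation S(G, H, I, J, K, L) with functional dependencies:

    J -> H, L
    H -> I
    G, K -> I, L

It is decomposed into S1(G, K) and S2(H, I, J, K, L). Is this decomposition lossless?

Common attributes: S1 ∩ S2 = {K}.
No dependency enlarges {K}, so (K)⁺ = {K}.
The closure contains neither all of S1 = {G, K} nor all of S2 = {H, I, J, K, L}, so the common attributes are not a superkey of either fragment. The join is lossy.

No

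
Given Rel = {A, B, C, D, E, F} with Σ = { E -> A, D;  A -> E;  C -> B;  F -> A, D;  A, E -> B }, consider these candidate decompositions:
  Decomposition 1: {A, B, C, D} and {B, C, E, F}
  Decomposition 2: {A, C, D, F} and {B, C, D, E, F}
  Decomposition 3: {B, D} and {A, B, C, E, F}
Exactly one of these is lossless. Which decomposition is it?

Decomposition 2

Decomposition 1: common = {B, C}, closure = {B, C} → lossy.
Decomposition 2: common = {C, D, F}, closure = {A, B, C, D, E, F} → lossless.
Decomposition 3: common = {B}, closure = {B} → lossy.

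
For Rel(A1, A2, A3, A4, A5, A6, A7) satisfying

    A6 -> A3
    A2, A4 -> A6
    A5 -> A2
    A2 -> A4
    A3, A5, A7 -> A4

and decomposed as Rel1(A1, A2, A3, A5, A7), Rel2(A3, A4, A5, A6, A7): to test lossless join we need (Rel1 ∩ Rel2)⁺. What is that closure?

Rel1 ∩ Rel2 = {A3, A5, A7}.
A5 → A2 applies, adding A2
A2 → A4 applies, adding A4
A2, A4 → A6 applies, adding A6
Closure: {A2, A3, A4, A5, A6, A7}.

A2, A3, A4, A5, A6, A7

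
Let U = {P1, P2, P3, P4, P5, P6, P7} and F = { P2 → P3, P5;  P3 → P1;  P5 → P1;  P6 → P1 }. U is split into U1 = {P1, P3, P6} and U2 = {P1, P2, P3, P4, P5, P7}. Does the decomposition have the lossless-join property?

No

Common attributes: U1 ∩ U2 = {P1, P3}.
No dependency enlarges {P1, P3}, so (P1, P3)⁺ = {P1, P3}.
The closure contains neither all of U1 = {P1, P3, P6} nor all of U2 = {P1, P2, P3, P4, P5, P7}, so the common attributes are not a superkey of either fragment. The join is lossy.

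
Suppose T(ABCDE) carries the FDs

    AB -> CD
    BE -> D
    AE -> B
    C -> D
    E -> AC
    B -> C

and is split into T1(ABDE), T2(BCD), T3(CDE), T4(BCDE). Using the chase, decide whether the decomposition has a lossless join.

Chase test. Columns are ABCDE; row i has aⱼ where attribute j ∈ Ti, else bᵢⱼ.
Initial tableau (one row per fragment):
  row 1: a1 a2 b13 a4 a5
  row 2: b21 a2 a3 a4 b25
  row 3: b31 b32 a3 a4 a5
  row 4: b41 a2 a3 a4 a5
Rows 1 and 3 agree on E; apply E→AC and equate their AC entries.
Rows 1 and 4 agree on E; apply E→AC and equate their AC entries.
Rows 1 and 3 agree on AE; apply AE→B and equate their B entries.
Row 1 is now all distinguished symbols — the join is lossless.

Yes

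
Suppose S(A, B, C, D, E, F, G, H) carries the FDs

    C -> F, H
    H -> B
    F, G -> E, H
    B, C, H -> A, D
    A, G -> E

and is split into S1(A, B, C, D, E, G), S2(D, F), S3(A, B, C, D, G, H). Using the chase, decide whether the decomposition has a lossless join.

Chase test. Columns are A, B, C, D, E, F, G, H; row i has aⱼ where attribute j ∈ Si, else bᵢⱼ.
Initial tableau (one row per fragment):
  row 1: a1 a2 a3 a4 a5 b16 a7 b18
  row 2: b21 b22 b23 a4 b25 a6 b27 b28
  row 3: a1 a2 a3 a4 b35 b36 a7 a8
Rows 1 and 3 agree on C; apply C→F, H and equate their F, H entries.
Rows 1 and 3 agree on F, G; apply F, G→E, H and equate their E, H entries.
No row becomes fully distinguished — the join is lossy.

No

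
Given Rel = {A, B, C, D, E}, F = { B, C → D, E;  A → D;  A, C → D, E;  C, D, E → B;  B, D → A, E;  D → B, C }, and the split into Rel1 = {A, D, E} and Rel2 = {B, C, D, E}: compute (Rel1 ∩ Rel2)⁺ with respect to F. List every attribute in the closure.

A, B, C, D, E

Rel1 ∩ Rel2 = {D, E}.
D → B, C applies, adding B, C
B, D → A, E applies, adding A
Closure: {A, B, C, D, E}.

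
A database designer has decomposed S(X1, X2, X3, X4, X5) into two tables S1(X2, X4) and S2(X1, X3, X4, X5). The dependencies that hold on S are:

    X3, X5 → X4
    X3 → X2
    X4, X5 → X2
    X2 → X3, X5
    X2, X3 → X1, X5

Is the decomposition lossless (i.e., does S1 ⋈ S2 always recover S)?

No

Common attributes: S1 ∩ S2 = {X4}.
No dependency enlarges {X4}, so (X4)⁺ = {X4}.
The closure contains neither all of S1 = {X2, X4} nor all of S2 = {X1, X3, X4, X5}, so the common attributes are not a superkey of either fragment. The join is lossy.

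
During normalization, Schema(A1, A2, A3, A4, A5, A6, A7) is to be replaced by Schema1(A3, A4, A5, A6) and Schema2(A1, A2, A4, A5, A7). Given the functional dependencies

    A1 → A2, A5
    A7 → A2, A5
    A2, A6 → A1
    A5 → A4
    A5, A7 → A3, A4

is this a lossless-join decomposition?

Common attributes: Schema1 ∩ Schema2 = {A4, A5}.
No dependency enlarges {A4, A5}, so (A4, A5)⁺ = {A4, A5}.
The closure contains neither all of Schema1 = {A3, A4, A5, A6} nor all of Schema2 = {A1, A2, A4, A5, A7}, so the common attributes are not a superkey of either fragment. The join is lossy.

No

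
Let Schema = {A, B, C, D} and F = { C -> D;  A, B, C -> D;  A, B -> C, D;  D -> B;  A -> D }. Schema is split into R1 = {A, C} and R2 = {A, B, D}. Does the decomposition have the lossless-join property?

Yes

Common attributes: R1 ∩ R2 = {A}.
Closure of {A}: A → D applies, adding D; D → B applies, adding B; A, B → C, D applies, adding C. So (A)⁺ = {A, B, C, D}.
This closure contains every attribute of R1, so R1 ∩ R2 → R1. The join is lossless.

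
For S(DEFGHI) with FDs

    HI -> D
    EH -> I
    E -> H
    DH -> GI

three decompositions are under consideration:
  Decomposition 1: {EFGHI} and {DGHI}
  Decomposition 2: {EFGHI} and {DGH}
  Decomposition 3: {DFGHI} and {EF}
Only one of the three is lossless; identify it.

Decomposition 1: common = {GHI}, closure = {DGHI} → lossless.
Decomposition 2: common = {GH}, closure = {GH} → lossy.
Decomposition 3: common = {F}, closure = {F} → lossy.

Decomposition 1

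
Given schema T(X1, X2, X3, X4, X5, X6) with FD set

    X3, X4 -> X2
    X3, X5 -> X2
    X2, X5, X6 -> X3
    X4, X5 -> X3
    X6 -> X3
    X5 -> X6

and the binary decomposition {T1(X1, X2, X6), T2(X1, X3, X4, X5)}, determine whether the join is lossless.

No

Common attributes: T1 ∩ T2 = {X1}.
No dependency enlarges {X1}, so (X1)⁺ = {X1}.
The closure contains neither all of T1 = {X1, X2, X6} nor all of T2 = {X1, X3, X4, X5}, so the common attributes are not a superkey of either fragment. The join is lossy.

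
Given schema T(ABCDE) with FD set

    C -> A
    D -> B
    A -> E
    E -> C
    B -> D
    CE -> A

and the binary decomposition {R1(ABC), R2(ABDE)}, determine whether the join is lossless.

Common attributes: R1 ∩ R2 = {AB}.
Closure of {AB}: A → E applies, adding E; E → C applies, adding C; B → D applies, adding D. So (AB)⁺ = {ABCDE}.
This closure contains every attribute of R1, so R1 ∩ R2 → R1. The join is lossless.

Yes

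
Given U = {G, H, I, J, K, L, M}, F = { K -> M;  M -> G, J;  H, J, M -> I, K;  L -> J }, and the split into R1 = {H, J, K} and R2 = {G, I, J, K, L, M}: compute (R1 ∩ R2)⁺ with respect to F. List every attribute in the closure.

R1 ∩ R2 = {J, K}.
K → M applies, adding M
M → G, J applies, adding G
Closure: {G, J, K, M}.

G, J, K, M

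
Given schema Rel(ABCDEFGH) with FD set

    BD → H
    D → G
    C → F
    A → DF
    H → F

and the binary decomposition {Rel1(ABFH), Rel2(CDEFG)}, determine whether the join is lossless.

Common attributes: Rel1 ∩ Rel2 = {F}.
No dependency enlarges {F}, so (F)⁺ = {F}.
The closure contains neither all of Rel1 = {ABFH} nor all of Rel2 = {CDEFG}, so the common attributes are not a superkey of either fragment. The join is lossy.

No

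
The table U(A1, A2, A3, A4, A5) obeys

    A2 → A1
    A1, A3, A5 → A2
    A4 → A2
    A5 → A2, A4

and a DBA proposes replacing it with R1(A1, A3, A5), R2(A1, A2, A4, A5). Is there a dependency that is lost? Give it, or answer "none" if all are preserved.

none

A2 → A1 lies within R2.
A1, A3, A5 → A2: restricted closure across fragments reaches A2.
A4 → A2 lies within R2.
A5 → A2, A4 lies within R2.
Every dependency is enforceable on the fragments, so the decomposition is dependency-preserving.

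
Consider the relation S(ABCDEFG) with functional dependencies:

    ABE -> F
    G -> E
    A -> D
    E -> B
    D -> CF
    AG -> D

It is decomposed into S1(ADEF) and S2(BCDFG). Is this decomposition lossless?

Common attributes: S1 ∩ S2 = {DF}.
Closure of {DF}: D → CF applies, adding C. So (DF)⁺ = {CDF}.
The closure contains neither all of S1 = {ADEF} nor all of S2 = {BCDFG}, so the common attributes are not a superkey of either fragment. The join is lossy.

No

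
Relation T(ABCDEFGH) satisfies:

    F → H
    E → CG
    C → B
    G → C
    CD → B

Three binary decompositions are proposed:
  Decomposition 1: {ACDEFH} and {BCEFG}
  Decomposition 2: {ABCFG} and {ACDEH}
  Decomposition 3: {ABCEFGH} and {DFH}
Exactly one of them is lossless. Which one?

Decomposition 1

Decomposition 1: common = {CEF}, closure = {BCEFGH} → lossless.
Decomposition 2: common = {AC}, closure = {ABC} → lossy.
Decomposition 3: common = {FH}, closure = {FH} → lossy.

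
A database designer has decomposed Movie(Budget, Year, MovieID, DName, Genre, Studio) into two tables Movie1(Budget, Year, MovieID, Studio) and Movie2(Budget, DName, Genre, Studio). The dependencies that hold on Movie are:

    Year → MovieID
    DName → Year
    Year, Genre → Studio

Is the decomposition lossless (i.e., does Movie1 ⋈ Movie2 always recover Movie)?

No

Common attributes: Movie1 ∩ Movie2 = {Budget, Studio}.
No dependency enlarges {Budget, Studio}, so (Budget, Studio)⁺ = {Budget, Studio}.
The closure contains neither all of Movie1 = {Budget, Year, MovieID, Studio} nor all of Movie2 = {Budget, DName, Genre, Studio}, so the common attributes are not a superkey of either fragment. The join is lossy.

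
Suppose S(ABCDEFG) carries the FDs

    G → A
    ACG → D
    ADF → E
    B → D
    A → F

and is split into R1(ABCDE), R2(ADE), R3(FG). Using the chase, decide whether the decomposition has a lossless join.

Chase test. Columns are ABCDEFG; row i has aⱼ where attribute j ∈ Ri, else bᵢⱼ.
Initial tableau (one row per fragment):
  row 1: a1 a2 a3 a4 a5 b16 b17
  row 2: a1 b22 b23 a4 a5 b26 b27
  row 3: b31 b32 b33 b34 b35 a6 a7
Rows 1 and 2 agree on A; apply A→F and equate their F entries.
No row becomes fully distinguished — the join is lossy.

No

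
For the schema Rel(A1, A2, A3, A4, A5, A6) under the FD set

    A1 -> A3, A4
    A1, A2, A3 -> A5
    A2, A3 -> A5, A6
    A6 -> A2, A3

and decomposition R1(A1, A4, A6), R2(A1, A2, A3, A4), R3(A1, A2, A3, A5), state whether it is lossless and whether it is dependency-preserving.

lossy and not dependency-preserving

Lossless test (chase): Rows 1 and 2 agree on A1; apply A1→A3, A4 and equate their A3, A4 entries. Rows 1 and 3 agree on A1; apply A1→A3, A4 and equate their A3, A4 entries. Rows 2 and 3 agree on A1, A2, A3; apply A1, A2, A3→A5 and equate their A5 entries. Rows 2 and 3 agree on A2, A3; apply A2, A3→A5, A6 and equate their A5, A6 entries. No row becomes fully distinguished — the join is lossy.
Dependency preservation: the restricted closure of {A2, A3} across the fragments never reaches {A5, A6}, so A2, A3 → A5, A6 cannot be enforced without a join — not preserved.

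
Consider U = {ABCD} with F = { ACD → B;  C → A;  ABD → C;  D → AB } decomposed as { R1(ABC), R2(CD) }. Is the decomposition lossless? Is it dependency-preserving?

lossy and not dependency-preserving

Lossless test: (C)⁺ = {AC}, which is a superkey of neither fragment — lossy.
Dependency preservation: the restricted closure of {ACD} across the fragments never reaches {B}, so ACD → B cannot be enforced without a join — not preserved.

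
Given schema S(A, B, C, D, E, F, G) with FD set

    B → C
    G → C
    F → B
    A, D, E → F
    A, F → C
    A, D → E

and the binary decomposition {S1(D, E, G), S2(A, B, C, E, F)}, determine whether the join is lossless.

Common attributes: S1 ∩ S2 = {E}.
No dependency enlarges {E}, so (E)⁺ = {E}.
The closure contains neither all of S1 = {D, E, G} nor all of S2 = {A, B, C, E, F}, so the common attributes are not a superkey of either fragment. The join is lossy.

No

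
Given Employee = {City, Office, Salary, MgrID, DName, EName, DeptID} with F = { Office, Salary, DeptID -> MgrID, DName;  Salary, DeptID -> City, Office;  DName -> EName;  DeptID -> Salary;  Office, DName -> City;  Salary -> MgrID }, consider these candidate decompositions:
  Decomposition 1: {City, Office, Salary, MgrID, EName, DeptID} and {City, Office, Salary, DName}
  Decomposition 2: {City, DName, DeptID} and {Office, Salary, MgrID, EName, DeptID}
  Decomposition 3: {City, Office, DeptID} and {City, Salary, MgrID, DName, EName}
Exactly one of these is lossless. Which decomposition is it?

Decomposition 1: common = {City, Office, Salary}, closure = {City, Office, Salary, MgrID} → lossy.
Decomposition 2: common = {DeptID}, closure = {City, Office, Salary, MgrID, DName, EName, DeptID} → lossless.
Decomposition 3: common = {City}, closure = {City} → lossy.

Decomposition 2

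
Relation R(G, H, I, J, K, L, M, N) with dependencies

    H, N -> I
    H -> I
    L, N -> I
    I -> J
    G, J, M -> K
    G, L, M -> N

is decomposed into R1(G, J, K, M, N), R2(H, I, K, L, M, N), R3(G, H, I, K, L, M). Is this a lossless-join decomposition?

No

Chase test. Columns are G, H, I, J, K, L, M, N; row i has aⱼ where attribute j ∈ Ri, else bᵢⱼ.
Initial tableau (one row per fragment):
  row 1: a1 b12 b13 a4 a5 b16 a7 a8
  row 2: b21 a2 a3 b24 a5 a6 a7 a8
  row 3: a1 a2 a3 b34 a5 a6 a7 b38
Rows 2 and 3 agree on I; apply I→J and equate their J entries.
No row becomes fully distinguished — the join is lossy.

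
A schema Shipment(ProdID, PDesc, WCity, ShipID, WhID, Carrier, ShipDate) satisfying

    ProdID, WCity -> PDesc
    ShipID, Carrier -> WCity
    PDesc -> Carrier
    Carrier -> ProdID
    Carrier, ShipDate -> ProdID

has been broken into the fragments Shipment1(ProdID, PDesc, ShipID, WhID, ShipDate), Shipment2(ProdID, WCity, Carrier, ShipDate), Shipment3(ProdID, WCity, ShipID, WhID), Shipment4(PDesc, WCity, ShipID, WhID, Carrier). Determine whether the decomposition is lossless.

Chase test. Columns are ProdID, PDesc, WCity, ShipID, WhID, Carrier, ShipDate; row i has aⱼ where attribute j ∈ Shipmenti, else bᵢⱼ.
Initial tableau (one row per fragment):
  row 1: a1 a2 b13 a4 a5 b16 a7
  row 2: a1 b22 a3 b24 b25 a6 a7
  row 3: a1 b32 a3 a4 a5 b36 b37
  row 4: b41 a2 a3 a4 a5 a6 b47
Rows 2 and 3 agree on ProdID, WCity; apply ProdID, WCity→PDesc and equate their PDesc entries.
Rows 1 and 4 agree on PDesc; apply PDesc→Carrier and equate their Carrier entries.
Rows 2 and 3 agree on PDesc; apply PDesc→Carrier and equate their Carrier entries.
Rows 1 and 4 agree on Carrier; apply Carrier→ProdID and equate their ProdID entries.
Rows 2 and 4 agree on ProdID, WCity; apply ProdID, WCity→PDesc and equate their PDesc entries.
Rows 1 and 3 agree on ShipID, Carrier; apply ShipID, Carrier→WCity and equate their WCity entries.
Row 1 is now all distinguished symbols — the join is lossless.

Yes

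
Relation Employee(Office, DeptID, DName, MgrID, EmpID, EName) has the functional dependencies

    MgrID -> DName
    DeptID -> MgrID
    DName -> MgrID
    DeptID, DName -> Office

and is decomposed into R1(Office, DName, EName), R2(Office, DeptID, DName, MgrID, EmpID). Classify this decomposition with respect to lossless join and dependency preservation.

lossy but dependency-preserving

Lossless test: (Office, DName)⁺ = {Office, DName, MgrID}, which is a superkey of neither fragment — lossy.
Dependency preservation: every FD's attributes lie within a single fragment, so each can be enforced locally — preserved.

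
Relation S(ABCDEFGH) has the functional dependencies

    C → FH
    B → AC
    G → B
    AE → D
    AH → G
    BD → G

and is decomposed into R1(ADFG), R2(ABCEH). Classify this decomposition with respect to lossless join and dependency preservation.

lossy and not dependency-preserving

Lossless test: (A)⁺ = {A}, which is a superkey of neither fragment — lossy.
Dependency preservation: the restricted closure of {C} across the fragments never reaches {FH}, so C → FH cannot be enforced without a join — not preserved.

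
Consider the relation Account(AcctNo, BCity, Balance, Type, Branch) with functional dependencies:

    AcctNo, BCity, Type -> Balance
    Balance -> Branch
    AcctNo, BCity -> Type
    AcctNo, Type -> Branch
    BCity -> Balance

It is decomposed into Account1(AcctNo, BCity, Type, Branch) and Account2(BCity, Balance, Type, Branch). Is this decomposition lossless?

Common attributes: Account1 ∩ Account2 = {BCity, Type, Branch}.
Closure of {BCity, Type, Branch}: BCity → Balance applies, adding Balance. So (BCity, Type, Branch)⁺ = {BCity, Balance, Type, Branch}.
This closure contains every attribute of Account2, so Account1 ∩ Account2 → Account2. The join is lossless.

Yes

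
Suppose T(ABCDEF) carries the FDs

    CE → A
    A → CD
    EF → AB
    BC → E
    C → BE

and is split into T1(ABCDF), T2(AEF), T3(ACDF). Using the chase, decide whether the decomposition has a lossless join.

Yes

Chase test. Columns are ABCDEF; row i has aⱼ where attribute j ∈ Ti, else bᵢⱼ.
Initial tableau (one row per fragment):
  row 1: a1 a2 a3 a4 b15 a6
  row 2: a1 b22 b23 b24 a5 a6
  row 3: a1 b32 a3 a4 b35 a6
Rows 1 and 2 agree on A; apply A→CD and equate their CD entries.
Rows 1 and 2 agree on C; apply C→BE and equate their BE entries.
Rows 1 and 3 agree on C; apply C→BE and equate their BE entries.
Row 1 is now all distinguished symbols — the join is lossless.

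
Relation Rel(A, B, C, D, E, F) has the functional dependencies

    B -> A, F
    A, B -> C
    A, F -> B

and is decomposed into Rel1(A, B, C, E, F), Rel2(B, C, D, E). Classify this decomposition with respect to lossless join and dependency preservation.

lossless and dependency-preserving

Lossless test: (B, C, E)⁺ = {A, B, C, E, F}, which contains all of one fragment — lossless.
Dependency preservation: every FD's attributes lie within a single fragment, so each can be enforced locally — preserved.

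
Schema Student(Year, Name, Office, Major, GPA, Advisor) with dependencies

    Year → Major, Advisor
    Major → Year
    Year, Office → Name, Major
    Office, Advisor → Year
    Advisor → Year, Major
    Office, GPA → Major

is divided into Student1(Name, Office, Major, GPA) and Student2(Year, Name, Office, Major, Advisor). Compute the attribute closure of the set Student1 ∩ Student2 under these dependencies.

Year, Name, Office, Major, Advisor

Student1 ∩ Student2 = {Name, Office, Major}.
Major → Year applies, adding Year
Year → Major, Advisor applies, adding Advisor
Closure: {Year, Name, Office, Major, Advisor}.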